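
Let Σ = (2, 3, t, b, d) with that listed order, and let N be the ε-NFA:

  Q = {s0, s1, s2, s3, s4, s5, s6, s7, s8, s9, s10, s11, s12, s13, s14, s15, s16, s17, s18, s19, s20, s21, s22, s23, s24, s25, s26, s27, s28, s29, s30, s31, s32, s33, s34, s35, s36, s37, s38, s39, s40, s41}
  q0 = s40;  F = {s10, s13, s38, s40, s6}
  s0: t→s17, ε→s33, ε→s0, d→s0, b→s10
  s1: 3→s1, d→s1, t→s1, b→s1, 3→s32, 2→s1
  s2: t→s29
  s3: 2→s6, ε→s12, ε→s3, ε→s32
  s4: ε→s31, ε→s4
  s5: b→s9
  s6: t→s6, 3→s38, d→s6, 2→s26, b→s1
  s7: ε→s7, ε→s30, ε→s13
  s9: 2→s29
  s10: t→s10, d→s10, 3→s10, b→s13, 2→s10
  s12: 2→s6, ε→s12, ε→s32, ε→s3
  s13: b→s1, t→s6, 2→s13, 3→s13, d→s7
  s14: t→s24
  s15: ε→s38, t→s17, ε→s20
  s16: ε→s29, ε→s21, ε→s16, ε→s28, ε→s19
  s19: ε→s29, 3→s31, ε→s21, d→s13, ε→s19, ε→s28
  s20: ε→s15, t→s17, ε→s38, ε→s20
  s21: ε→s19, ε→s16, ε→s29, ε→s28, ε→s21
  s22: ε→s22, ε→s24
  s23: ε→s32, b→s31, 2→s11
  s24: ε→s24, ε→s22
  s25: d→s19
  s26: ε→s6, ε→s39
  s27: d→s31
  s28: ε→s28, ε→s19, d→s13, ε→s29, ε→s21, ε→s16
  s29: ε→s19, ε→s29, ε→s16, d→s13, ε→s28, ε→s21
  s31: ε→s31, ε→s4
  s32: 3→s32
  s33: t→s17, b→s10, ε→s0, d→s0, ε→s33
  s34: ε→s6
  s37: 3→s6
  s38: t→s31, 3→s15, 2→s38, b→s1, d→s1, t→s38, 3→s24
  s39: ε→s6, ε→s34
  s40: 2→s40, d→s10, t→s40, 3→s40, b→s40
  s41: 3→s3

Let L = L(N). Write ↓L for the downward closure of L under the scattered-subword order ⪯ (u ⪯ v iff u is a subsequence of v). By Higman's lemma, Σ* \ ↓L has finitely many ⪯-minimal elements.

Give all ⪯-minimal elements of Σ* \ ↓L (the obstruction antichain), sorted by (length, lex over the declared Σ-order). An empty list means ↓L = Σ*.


|Q|=42, |F|=5, |δ|=114 (56 ε).
min D↑ (6 st, q0=0, F={4}): 0:2→0,3→0,t→0,b→0,d→1 1:2→1,3→1,t→1,b→2,d→1 2:2→2,3→2,t→3,b→4,d→2 3:2→3,3→5,t→3,b→4,d→3 4:2→4,3→4,t→4,b→4,d→4 5:2→5,3→5,t→5,b→4,d→4.
'dbb': N↓-sim [19, 18, 17, 2] end={s1,s32} rej; 3/3 single-dels accept.
'dbt3d': |S_i|=[19, 18, 17, 14, 10, 2] end={s1,s32} — reject; 5/5 deletions ∈↓L.
2 minimals (antichain).

A = [dbb, dbt3d].


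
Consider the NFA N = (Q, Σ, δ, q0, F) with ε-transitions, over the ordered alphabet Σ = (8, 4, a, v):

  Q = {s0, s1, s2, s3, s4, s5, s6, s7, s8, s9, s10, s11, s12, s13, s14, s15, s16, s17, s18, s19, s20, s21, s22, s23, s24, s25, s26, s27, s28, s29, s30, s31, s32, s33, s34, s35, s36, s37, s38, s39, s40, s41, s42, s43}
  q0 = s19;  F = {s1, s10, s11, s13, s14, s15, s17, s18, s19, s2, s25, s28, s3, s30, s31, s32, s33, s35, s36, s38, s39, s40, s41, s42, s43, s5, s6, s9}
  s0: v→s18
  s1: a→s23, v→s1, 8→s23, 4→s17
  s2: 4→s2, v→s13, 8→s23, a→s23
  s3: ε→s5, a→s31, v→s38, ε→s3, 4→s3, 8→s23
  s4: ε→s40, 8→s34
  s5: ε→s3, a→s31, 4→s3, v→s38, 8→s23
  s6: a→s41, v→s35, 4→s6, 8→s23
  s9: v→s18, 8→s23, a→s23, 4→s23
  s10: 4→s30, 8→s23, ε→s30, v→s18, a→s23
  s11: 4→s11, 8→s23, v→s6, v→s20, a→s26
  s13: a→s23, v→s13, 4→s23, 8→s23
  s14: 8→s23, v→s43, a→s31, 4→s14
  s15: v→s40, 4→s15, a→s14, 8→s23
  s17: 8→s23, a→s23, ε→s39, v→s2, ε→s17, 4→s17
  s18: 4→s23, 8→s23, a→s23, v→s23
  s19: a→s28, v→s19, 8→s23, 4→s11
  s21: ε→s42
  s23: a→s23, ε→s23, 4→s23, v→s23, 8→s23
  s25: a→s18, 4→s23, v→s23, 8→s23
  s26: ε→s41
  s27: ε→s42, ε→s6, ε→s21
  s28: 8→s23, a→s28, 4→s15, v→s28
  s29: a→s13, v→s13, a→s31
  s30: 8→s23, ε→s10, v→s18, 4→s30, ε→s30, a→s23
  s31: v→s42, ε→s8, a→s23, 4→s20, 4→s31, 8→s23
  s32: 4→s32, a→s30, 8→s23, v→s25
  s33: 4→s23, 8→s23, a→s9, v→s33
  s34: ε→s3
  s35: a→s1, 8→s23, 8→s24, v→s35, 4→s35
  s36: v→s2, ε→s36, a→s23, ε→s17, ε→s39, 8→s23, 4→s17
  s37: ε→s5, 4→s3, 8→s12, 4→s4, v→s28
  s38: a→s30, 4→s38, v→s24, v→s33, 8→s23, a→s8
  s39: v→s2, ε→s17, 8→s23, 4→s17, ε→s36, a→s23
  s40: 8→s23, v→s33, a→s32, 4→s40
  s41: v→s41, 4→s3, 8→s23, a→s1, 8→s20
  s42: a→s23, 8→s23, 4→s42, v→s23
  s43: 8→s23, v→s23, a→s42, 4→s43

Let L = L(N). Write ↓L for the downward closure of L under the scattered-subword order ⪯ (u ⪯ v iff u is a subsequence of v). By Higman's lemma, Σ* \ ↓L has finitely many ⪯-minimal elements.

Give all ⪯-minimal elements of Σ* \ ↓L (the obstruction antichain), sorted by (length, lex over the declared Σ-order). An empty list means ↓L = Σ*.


A = [8, 4aaa, 4vvaa, a4avv, a4vv4].

|Q|=44, |F|=28, |δ|=154 (23 ε).
min D↑ (25 st, q0=0, F={1}): 0:8→1,4→2,a→3,v→0 1:8→1,4→1,a→1,v→1 2:8→1,4→2,a→4,v→5 3:8→1,4→6,a→3,v→3 4:8→1,4→7,a→8,v→4 5:8→1,4→5,a→4,v→9 6:8→1,4→6,a→10,v→11 7:8→1,4→7,a→12,v→13 8:8→1,4→14,a→1,v→8 9:8→1,4→9,a→8,v→9 10:8→1,4→10,a→12,v→15 11:8→1,4→11,a→16,v→17 12:8→1,4→12,a→1,v→18 13:8→1,4→13,a→19,v→17 14:8→1,4→14,a→1,v→20 15:8→1,4→15,a→18,v→1 16:8→1,4→16,a→19,v→21 17:8→1,4→1,a→22,v→17 18:8→1,4→18,a→1,v→1 19:8→1,4→19,a→1,v→23 20:8→1,4→20,a→1,v→24 21:8→1,4→1,a→23,v→1 22:8→1,4→1,a→1,v→23 23:8→1,4→1,a→1,v→1 24:8→1,4→1,a→1,v→24.
'8': N↓-sim [33, 3] end={s20,s23,s24} ∉↓L; 1/1 single-dels accept.
'4aaa': run [33, 31, 26, 15, 1] end={s23} — reject; 4/4 single-dels accept.
'4vvaa': run [33, 31, 27, 23, 15, 1] end={s23} — reject; 5/5 deletions ∈↓L.
'a4avv': |S_i|=[33, 29, 25, 13, 5, 1] end={s23} — reject; 5/5 del acc.
'a4vv4': N↓-sim [33, 29, 25, 16, 7, 1] end={s23} ∉↓L; 5/5 deletions ∈↓L.
5 words, ⪯-incomp.


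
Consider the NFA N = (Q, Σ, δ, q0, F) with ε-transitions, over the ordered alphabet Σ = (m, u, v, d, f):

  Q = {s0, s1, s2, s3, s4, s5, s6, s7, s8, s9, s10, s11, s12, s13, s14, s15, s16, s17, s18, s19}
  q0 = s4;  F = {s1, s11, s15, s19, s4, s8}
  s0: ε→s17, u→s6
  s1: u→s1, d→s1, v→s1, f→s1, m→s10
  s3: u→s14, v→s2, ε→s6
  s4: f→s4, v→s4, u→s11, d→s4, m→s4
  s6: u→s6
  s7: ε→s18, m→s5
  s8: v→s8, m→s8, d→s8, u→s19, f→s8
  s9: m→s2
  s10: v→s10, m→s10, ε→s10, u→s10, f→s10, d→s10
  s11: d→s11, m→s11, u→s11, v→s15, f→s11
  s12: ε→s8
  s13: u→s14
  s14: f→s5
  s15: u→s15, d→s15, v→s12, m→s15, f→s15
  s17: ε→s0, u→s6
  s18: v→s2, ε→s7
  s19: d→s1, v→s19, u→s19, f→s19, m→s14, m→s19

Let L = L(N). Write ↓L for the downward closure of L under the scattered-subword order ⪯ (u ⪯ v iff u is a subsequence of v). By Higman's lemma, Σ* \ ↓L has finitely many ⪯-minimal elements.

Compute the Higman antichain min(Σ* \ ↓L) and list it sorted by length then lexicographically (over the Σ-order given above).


|Q|=20, |F|=6, |δ|=53 (7 ε).
min D↑ (7 st, q0=0, F={6}): 0:m→0,u→1,v→0,d→0,f→0 1:m→1,u→1,v→2,d→1,f→1 2:m→2,u→2,v→3,d→2,f→2 3:m→3,u→4,v→3,d→3,f→3 4:m→4,u→4,v→4,d→5,f→4 5:m→6,u→5,v→5,d→5,f→5 6:m→6,u→6,v→6,d→6,f→6.
'uvvudm': |S_i|=[10, 9, 8, 7, 5, 2, 1] end={s10} — reject; 6/6 single-dels accept.
1 obstructions.

Antichain: [uvvudm].


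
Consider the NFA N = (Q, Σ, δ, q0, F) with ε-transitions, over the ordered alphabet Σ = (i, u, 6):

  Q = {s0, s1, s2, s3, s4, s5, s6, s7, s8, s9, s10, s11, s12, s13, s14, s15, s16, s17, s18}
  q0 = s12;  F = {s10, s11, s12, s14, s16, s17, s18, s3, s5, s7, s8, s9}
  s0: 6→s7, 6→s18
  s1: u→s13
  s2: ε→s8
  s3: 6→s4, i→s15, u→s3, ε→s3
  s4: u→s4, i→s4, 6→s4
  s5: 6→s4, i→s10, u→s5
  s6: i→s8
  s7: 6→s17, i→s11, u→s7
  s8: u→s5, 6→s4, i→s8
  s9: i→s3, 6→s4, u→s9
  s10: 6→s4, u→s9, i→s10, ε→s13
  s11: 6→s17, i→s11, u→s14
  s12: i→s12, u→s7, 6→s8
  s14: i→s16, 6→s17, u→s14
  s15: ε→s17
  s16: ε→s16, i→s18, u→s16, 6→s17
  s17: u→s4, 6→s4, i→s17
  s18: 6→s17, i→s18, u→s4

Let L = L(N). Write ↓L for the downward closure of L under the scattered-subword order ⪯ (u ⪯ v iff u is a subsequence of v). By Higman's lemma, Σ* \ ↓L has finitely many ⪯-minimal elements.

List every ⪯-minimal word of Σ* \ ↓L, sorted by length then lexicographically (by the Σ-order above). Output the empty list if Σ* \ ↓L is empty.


|Q|=19, |F|=12, |δ|=48 (5 ε).
min D↑ (13 st, q0=0, F={6}): 0:i→0,u→1,6→2 1:i→3,u→1,6→4 2:i→2,u→5,6→6 3:i→3,u→7,6→4 4:i→4,u→6,6→6 5:i→8,u→5,6→6 6:i→6,u→6,6→6 7:i→9,u→7,6→4 8:i→8,u→10,6→6 9:i→11,u→9,6→4 10:i→12,u→10,6→6 11:i→11,u→6,6→4 12:i→4,u→12,6→6 [Hopcroft].
'66': |S_i|=[15, 9, 1] end={s4} ∉↓L; 2/2 deletions ∈↓L.
'u6u': run [15, 13, 2, 1] end={s4} ∉↓L; 3/3 single-dels accept.
'uiuiiu': |S_i|=[15, 13, 11, 8, 6, 4, 1] end={s4} ∉↓L; 6/6 single-dels accept.
3 obstructions.

min(Σ*\↓L) = [66, u6u, uiuiiu].


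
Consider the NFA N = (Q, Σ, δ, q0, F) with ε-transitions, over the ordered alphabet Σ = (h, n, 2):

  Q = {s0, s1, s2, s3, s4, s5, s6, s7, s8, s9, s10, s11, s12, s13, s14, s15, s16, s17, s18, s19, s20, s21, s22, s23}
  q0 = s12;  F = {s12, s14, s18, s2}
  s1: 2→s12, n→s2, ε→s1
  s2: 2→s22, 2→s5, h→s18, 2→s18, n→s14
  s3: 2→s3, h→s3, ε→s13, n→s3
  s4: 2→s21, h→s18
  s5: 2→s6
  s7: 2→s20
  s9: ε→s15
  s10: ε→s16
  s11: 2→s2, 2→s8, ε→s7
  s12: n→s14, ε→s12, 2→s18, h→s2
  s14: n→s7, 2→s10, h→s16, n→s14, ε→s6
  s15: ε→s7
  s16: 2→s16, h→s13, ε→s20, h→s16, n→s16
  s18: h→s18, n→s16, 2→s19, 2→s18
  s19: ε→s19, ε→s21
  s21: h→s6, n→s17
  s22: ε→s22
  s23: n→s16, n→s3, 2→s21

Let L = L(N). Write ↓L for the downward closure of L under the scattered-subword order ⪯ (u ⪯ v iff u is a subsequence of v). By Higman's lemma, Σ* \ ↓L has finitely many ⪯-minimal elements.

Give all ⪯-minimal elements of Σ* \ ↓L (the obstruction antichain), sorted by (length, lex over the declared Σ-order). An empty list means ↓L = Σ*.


|Q|=24, |F|=4, |δ|=48 (12 ε).
min D↑ (5 st, q0=0, F={4}): 0:h→1,n→2,2→3 1:h→3,n→2,2→3 2:h→4,n→2,2→4 3:h→3,n→4,2→3 4:h→4,n→4,2→4.
'nh': run [15, 8, 3] end={s13,s16,s20} rej; 2/2 del acc.
'n2': N↓-sim [15, 8, 4] end={s10,s13,s16,s20} rej; 2/2 single-dels accept.
'2n': run [15, 11, 4] end={s13,s16,s17,s20} ∉↓L; 2/2 deletions ∈↓L.
'hhn': run [15, 14, 8, 4] end={s13,s16,s17,s20} — reject; 3/3 del acc.
4 words, ⪯-incomp.

A = [nh, n2, 2n, hhn].


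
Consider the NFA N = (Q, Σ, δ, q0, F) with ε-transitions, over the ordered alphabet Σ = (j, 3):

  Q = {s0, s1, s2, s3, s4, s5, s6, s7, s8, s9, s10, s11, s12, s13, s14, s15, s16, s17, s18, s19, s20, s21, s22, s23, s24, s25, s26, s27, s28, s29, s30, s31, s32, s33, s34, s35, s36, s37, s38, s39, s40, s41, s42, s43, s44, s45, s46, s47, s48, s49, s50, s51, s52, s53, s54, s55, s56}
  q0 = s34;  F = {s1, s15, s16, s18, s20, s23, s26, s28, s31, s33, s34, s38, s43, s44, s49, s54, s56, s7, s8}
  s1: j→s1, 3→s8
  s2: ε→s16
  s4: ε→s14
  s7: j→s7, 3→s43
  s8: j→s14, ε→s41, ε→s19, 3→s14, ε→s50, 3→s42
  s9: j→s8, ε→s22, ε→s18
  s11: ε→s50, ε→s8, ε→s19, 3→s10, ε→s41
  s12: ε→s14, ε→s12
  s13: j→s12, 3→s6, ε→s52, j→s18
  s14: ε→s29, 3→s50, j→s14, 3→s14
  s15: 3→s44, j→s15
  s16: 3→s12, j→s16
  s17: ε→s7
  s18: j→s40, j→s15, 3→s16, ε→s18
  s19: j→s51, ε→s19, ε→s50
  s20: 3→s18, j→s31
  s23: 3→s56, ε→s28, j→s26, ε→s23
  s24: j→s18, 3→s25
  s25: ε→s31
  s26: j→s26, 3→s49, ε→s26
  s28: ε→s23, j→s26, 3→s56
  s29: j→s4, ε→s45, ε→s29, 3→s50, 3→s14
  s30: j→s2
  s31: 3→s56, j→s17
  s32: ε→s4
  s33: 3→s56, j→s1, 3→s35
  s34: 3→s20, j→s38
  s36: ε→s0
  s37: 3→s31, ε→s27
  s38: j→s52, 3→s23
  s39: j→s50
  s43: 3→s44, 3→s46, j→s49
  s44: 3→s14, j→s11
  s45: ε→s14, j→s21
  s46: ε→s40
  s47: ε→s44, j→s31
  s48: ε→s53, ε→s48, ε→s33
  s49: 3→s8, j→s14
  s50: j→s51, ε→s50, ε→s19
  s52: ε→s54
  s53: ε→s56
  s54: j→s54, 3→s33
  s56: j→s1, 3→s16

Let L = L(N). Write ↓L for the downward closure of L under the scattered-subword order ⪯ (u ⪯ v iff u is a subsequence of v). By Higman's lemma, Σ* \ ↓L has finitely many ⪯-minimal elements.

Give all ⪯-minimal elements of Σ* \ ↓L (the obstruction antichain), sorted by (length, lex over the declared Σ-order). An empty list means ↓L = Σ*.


min(Σ*\↓L) = [3333, j3j3j, jj3j33, 3jj3jj, 33j3jj].

|Q|=57, |F|=19, |δ|=101 (39 ε).
min D↑ (19 st, q0=0, F={17}): 0:j→1,3→2 1:j→3,3→4 2:j→5,3→6 3:j→3,3→7 4:j→8,3→9 5:j→10,3→9 6:j→11,3→12 7:j→13,3→9 8:j→8,3→14 9:j→13,3→12 10:j→10,3→15 11:j→11,3→16 12:j→12,3→17 13:j→13,3→18 14:j→17,3→18 15:j→14,3→16 16:j→18,3→17 17:j→17,3→17 18:j→17,3→17.
'3333': run [37, 33, 25, 18, 11] end={s10,s12,s14,s19,s21,s29,s4,s42,s45,s50,s51} ∉↓L; 4/4 del acc.
'j3j3j': |S_i|=[37, 34, 27, 18, 14, 8] end={s14,s19,s21,s29,s4,s45,s50,s51} — reject; 5/5 deletions ∈↓L.
'jj3j33': |S_i|=[37, 34, 30, 24, 17, 13, 9] end={s14,s19,s21,s29,s4,s42,s45,s50,s51} rej; 6/6 single-dels accept.
'3jj3jj': run [37, 33, 27, 25, 19, 14, 8] end={s14,s19,s21,s29,s4,s45,s50,s51} rej; 6/6 deletions ∈↓L.
'33j3jj': N↓-sim [37, 33, 25, 20, 15, 13, 8] end={s14,s19,s21,s29,s4,s45,s50,s51} — reject; 6/6 single-dels accept.
5 minimals (antichain).


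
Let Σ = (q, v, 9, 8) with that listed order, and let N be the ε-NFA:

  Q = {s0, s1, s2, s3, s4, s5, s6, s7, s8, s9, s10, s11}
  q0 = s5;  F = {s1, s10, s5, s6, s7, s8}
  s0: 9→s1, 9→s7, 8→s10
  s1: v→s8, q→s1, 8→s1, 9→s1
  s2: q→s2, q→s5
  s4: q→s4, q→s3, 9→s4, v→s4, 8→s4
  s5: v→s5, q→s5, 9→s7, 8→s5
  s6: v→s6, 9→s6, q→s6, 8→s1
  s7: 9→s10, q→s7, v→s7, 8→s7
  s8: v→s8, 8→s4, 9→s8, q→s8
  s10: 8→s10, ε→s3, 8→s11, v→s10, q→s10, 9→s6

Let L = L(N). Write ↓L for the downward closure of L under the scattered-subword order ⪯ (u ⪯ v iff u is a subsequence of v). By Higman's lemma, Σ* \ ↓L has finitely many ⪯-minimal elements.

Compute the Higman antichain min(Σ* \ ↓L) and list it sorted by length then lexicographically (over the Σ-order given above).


A = [9998v8].

|Q|=12, |F|=6, |δ|=36 (1 ε).
min D↑ (7 st, q0=0, F={6}): 0:q→0,v→0,9→1,8→0 1:q→1,v→1,9→2,8→1 2:q→2,v→2,9→3,8→2 3:q→3,v→3,9→3,8→4 4:q→4,v→5,9→4,8→4 5:q→5,v→5,9→5,8→6 6:q→6,v→6,9→6,8→6 [Hopcroft].
'9998v8': N↓-sim [9, 8, 7, 5, 4, 3, 2] end={s3,s4} — reject; 6/6 del acc.
1 minimals (antichain).


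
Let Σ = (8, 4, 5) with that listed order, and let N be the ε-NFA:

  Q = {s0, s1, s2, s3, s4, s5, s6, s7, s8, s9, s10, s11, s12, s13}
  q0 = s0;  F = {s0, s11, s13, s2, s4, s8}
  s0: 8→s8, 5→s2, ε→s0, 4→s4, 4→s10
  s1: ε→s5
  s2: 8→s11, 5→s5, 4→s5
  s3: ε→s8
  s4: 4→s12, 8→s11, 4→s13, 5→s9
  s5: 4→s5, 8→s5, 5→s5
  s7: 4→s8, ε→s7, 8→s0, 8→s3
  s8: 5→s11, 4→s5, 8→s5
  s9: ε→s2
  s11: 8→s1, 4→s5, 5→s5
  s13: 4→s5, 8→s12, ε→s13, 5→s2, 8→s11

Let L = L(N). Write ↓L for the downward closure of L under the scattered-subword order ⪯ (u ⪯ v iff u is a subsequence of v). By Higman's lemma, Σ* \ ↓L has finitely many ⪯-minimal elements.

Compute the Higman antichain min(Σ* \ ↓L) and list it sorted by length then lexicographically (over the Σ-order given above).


Antichain: [88, 84, 54, 55, 485, 444].

|Q|=14, |F|=6, |δ|=33 (6 ε).
min D↑ (7 st, q0=0, F={4}): 0:8→1,4→2,5→3 1:8→4,4→4,5→5 2:8→5,4→6,5→3 3:8→5,4→4,5→4 4:8→4,4→4,5→4 5:8→4,4→4,5→4 6:8→5,4→4,5→3 (ε-aug+det+¬).
'88': run [11, 5, 2] end={s1,s5} ∉↓L; 2/2 deletions ∈↓L.
'84': run [11, 5, 1] end={s5} — reject; 2/2 single-dels accept.
'54': run [11, 5, 1] end={s5} rej; 2/2 deletions ∈↓L.
'55': N↓-sim [11, 5, 1] end={s5} rej; 2/2 deletions ∈↓L.
'485': run [11, 9, 4, 1] end={s5} rej; 3/3 del acc.
'444': |S_i|=[11, 9, 6, 1] end={s5} — reject; 3/3 deletions ∈↓L.
6 obstructions.


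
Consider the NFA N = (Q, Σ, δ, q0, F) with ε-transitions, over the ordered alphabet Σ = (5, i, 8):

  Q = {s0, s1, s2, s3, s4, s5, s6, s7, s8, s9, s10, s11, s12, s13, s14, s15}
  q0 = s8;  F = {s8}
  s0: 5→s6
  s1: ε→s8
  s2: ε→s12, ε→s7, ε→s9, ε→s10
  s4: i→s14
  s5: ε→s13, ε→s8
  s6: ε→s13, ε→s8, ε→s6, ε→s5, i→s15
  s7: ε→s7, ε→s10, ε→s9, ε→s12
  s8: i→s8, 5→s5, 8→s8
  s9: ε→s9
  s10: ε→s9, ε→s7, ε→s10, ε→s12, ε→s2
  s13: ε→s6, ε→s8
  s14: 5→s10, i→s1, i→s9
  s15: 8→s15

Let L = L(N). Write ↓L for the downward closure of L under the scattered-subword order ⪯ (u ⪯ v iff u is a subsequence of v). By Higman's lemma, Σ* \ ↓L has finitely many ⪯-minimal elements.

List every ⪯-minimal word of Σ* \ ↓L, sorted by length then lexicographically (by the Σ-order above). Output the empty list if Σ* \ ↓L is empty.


|Q|=16, |F|=1, |δ|=33 (23 ε).
min D↑ (1 st, q0=0, F={}): 0:5→0,i→0,8→0 [Hopcroft].
L(D↑) = ∅ ⇒ ↓L = Σ*.

A = [].


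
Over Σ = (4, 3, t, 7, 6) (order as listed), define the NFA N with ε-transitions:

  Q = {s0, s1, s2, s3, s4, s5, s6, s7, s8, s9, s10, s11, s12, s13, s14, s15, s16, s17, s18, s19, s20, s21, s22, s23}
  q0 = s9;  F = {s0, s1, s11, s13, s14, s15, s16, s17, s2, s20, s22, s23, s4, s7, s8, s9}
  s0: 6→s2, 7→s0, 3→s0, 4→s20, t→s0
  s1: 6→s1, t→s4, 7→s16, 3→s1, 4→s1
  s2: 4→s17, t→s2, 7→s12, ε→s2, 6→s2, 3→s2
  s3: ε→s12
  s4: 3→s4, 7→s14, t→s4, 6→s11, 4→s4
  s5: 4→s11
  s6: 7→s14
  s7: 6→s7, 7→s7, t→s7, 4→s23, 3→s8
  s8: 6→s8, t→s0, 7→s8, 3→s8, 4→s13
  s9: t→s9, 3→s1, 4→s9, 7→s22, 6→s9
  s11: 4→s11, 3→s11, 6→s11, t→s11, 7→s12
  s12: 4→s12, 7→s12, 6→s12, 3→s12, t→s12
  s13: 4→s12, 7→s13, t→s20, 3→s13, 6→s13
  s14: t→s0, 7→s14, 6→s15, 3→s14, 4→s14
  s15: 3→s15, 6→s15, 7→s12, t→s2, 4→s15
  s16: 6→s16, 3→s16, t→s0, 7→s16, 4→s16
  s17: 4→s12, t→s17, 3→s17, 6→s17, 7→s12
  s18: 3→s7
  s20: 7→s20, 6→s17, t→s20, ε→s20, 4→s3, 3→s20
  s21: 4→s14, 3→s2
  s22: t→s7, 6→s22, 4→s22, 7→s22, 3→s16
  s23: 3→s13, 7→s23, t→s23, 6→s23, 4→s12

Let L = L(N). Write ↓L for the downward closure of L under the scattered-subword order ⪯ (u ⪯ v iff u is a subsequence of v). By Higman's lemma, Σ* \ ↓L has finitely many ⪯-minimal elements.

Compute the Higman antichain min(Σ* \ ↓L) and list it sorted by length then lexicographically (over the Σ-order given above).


|Q|=24, |F|=16, |δ|=93 (3 ε).
min D↑ (17 st, q0=0, F={12}): 0:4→0,3→1,t→0,7→2,6→0 1:4→1,3→1,t→3,7→4,6→1 2:4→2,3→4,t→5,7→2,6→2 3:4→3,3→3,t→3,7→6,6→7 4:4→4,3→4,t→8,7→4,6→4 5:4→9,3→10,t→5,7→5,6→5 6:4→6,3→6,t→8,7→6,6→11 7:4→7,3→7,t→7,7→12,6→7 8:4→13,3→8,t→8,7→8,6→14 9:4→12,3→15,t→9,7→9,6→9 10:4→15,3→10,t→8,7→10,6→10 11:4→11,3→11,t→14,7→12,6→11 12:4→12,3→12,t→12,7→12,6→12 13:4→12,3→13,t→13,7→13,6→16 14:4→16,3→14,t→14,7→12,6→14 15:4→12,3→15,t→13,7→15,6→15 16:4→12,3→16,t→16,7→12,6→16 [Hopcroft].
'3t67': N↓-sim [18, 14, 10, 5, 1] end={s12} rej; 4/4 deletions ∈↓L.
'7t44': N↓-sim [18, 14, 10, 6, 2] end={s12,s3} ∉↓L; 4/4 deletions ∈↓L.
2 words, ⪯-incomp.

Antichain: [3t67, 7t44].


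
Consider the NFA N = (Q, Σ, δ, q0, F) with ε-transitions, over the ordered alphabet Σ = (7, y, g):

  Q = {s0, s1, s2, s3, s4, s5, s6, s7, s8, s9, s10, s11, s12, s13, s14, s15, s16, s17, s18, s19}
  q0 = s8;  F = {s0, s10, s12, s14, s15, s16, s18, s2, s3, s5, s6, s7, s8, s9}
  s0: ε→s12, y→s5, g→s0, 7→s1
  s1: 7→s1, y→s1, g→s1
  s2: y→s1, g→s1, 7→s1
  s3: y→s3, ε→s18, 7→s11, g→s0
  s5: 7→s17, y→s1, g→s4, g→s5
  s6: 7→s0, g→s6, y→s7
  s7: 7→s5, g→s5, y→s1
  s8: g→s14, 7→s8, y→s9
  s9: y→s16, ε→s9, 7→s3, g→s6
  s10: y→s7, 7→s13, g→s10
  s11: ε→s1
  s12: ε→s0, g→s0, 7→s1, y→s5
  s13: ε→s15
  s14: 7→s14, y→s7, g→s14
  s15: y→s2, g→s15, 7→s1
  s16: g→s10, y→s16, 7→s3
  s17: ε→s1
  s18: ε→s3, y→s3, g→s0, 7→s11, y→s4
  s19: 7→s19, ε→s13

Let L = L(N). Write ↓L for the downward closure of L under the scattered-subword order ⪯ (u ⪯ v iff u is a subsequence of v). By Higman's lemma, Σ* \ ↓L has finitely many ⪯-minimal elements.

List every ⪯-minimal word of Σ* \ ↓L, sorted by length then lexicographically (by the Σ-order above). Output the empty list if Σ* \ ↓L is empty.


|Q|=20, |F|=14, |δ|=57 (9 ε).
min D↑ (13 st, q0=0, F={7}): 0:7→0,y→1,g→2 1:7→3,y→4,g→5 2:7→2,y→6,g→2 3:7→7,y→3,g→8 4:7→3,y→4,g→9 5:7→8,y→6,g→5 6:7→10,y→7,g→10 7:7→7,y→7,g→7 8:7→7,y→10,g→8 9:7→11,y→6,g→9 10:7→7,y→7,g→10 11:7→7,y→12,g→11 12:7→7,y→7,g→7 [Hopcroft].
'y77': |S_i|=[19, 17, 12, 3] end={s1,s11,s17} — reject; 3/3 single-dels accept.
'gyy': |S_i|=[19, 13, 6, 1] end={s1} ∉↓L; 3/3 del acc.
'gyg7': N↓-sim [19, 13, 6, 4, 2] end={s1,s17} — reject; 4/4 single-dels accept.
'yyg7yg': run [19, 17, 15, 11, 7, 2, 1] end={s1} ∉↓L; 6/6 del acc.
4 words, ⪯-incomp.

min(Σ*\↓L) = [y77, gyy, gyg7, yyg7yg].


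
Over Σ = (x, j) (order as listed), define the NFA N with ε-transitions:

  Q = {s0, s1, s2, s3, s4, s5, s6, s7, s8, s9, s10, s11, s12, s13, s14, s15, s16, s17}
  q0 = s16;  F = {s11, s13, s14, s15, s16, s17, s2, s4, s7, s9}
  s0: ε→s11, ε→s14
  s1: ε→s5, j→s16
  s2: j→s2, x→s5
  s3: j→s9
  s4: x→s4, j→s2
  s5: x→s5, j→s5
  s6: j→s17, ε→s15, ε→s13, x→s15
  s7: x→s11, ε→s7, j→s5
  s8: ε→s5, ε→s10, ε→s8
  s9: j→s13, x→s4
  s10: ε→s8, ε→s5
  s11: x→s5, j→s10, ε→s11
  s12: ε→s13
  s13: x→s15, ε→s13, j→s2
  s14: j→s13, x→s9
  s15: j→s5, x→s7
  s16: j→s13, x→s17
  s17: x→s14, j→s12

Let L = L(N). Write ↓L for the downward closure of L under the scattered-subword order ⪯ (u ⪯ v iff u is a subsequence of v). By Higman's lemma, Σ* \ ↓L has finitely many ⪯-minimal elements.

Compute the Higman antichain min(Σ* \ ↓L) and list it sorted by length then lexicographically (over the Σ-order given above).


|Q|=18, |F|=10, |δ|=40 (14 ε).
min D↑ (11 st, q0=0, F={8}): 0:x→1,j→2 1:x→3,j→2 2:x→4,j→5 3:x→6,j→2 4:x→7,j→8 5:x→8,j→5 6:x→9,j→2 7:x→10,j→8 8:x→8,j→8 9:x→9,j→5 10:x→8,j→8 [Hopcroft].
'jxj': run [14, 9, 6, 3] end={s10,s5,s8} rej; 3/3 deletions ∈↓L.
'jjx': run [14, 9, 4, 1] end={s5} ∉↓L; 3/3 del acc.
'jxxxx': |S_i|=[14, 9, 6, 5, 4, 1] end={s5} — reject; 5/5 deletions ∈↓L.
'xxxxjx': |S_i|=[14, 13, 11, 10, 8, 4, 1] end={s5} ∉↓L; 6/6 single-dels accept.
4 minimals (antichain).

Antichain: [jxj, jjx, jxxxx, xxxxjx].


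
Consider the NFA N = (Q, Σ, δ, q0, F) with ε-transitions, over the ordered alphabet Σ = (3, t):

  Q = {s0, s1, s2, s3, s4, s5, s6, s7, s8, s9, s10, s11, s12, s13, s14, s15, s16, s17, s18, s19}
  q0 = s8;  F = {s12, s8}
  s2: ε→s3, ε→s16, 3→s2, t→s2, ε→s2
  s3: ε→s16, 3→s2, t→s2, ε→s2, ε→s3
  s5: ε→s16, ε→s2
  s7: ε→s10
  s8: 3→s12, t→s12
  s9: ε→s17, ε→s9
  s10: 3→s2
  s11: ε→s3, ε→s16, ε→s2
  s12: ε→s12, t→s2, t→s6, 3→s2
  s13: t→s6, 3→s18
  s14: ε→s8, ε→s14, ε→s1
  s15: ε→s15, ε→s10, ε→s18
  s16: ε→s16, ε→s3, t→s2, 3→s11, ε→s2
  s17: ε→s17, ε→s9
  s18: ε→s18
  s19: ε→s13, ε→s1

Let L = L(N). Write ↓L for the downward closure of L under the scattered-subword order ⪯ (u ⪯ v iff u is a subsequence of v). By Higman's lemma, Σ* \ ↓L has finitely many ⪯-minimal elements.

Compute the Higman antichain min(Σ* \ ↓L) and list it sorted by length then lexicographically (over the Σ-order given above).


|Q|=20, |F|=2, |δ|=43 (29 ε).
min D↑ (3 st, q0=0, F={2}): 0:3→1,t→1 1:3→2,t→2 2:3→2,t→2.
'33': |S_i|=[7, 6, 4] end={s11,s16,s2,s3} rej; 2/2 del acc.
'3t': run [7, 6, 5] end={s11,s16,s2,s3,s6} — reject; 2/2 del acc.
't3': N↓-sim [7, 6, 4] end={s11,s16,s2,s3} rej; 2/2 single-dels accept.
'tt': |S_i|=[7, 6, 5] end={s11,s16,s2,s3,s6} ∉↓L; 2/2 single-dels accept.
4 minimals (antichain).

min(Σ*\↓L) = [33, 3t, t3, tt].


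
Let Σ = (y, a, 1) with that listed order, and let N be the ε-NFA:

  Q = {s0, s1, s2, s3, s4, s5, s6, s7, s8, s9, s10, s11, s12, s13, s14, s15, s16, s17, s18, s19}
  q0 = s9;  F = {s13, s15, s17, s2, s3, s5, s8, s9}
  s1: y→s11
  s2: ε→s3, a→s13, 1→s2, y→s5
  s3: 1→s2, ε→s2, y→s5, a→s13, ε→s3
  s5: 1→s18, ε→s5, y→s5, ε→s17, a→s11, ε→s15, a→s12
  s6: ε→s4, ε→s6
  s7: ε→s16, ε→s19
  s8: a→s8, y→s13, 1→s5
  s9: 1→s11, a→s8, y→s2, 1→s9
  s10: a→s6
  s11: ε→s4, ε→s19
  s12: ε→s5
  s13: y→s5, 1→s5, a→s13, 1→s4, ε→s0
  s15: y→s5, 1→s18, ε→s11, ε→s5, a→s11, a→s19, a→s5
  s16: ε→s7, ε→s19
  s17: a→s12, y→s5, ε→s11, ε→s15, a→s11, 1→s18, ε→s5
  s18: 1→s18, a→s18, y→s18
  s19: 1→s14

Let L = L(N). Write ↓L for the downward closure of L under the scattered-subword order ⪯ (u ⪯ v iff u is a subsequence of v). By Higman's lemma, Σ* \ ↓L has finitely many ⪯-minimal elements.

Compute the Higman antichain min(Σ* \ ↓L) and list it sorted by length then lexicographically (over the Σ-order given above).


min(Σ*\↓L) = [yy1, a11].

|Q|=20, |F|=8, |δ|=57 (21 ε).
min D↑ (6 st, q0=0, F={5}): 0:y→1,a→2,1→0 1:y→3,a→4,1→1 2:y→4,a→2,1→3 3:y→3,a→3,1→5 4:y→3,a→4,1→3 5:y→5,a→5,1→5 (ε-aug+det+¬).
'yy1': N↓-sim [15, 13, 9, 2] end={s14,s18} ∉↓L; 3/3 del acc.
'a11': |S_i|=[15, 12, 9, 2] end={s14,s18} ∉↓L; 3/3 deletions ∈↓L.
2 words, ⪯-incomp.


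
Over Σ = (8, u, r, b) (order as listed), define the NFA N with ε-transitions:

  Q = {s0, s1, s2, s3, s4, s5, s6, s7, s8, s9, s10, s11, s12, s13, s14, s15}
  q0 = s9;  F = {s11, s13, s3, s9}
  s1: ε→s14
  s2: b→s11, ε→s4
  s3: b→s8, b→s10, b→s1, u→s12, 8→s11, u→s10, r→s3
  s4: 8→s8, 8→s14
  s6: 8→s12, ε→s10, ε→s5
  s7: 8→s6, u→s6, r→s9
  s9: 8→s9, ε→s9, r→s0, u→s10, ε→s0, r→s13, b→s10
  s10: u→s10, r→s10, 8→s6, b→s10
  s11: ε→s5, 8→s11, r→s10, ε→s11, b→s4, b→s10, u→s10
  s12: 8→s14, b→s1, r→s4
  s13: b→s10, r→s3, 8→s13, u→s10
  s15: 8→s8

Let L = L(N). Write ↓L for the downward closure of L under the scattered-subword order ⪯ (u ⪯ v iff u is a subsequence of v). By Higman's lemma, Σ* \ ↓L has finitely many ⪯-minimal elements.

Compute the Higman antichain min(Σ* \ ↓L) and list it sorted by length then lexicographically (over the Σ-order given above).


min(Σ*\↓L) = [u, b, rr8r].

|Q|=16, |F|=4, |δ|=44 (8 ε).
min D↑ (5 st, q0=0, F={1}): 0:8→0,u→1,r→2,b→1 1:8→1,u→1,r→1,b→1 2:8→2,u→1,r→3,b→1 3:8→4,u→1,r→3,b→1 4:8→4,u→1,r→1,b→1 (ε-aug+det+¬).
'u': N↓-sim [13, 8] end={s1,s10,s12,s14,s4,s5,s6,s8} ∉↓L; 1/1 deletions ∈↓L.
'b': N↓-sim [13, 8] end={s1,s10,s12,s14,s4,s5,s6,s8} ∉↓L; 1/1 del acc.
'rr8r': run [13, 12, 10, 9, 8] end={s1,s10,s12,s14,s4,s5,s6,s8} rej; 4/4 del acc.
3 words, ⪯-incomp.


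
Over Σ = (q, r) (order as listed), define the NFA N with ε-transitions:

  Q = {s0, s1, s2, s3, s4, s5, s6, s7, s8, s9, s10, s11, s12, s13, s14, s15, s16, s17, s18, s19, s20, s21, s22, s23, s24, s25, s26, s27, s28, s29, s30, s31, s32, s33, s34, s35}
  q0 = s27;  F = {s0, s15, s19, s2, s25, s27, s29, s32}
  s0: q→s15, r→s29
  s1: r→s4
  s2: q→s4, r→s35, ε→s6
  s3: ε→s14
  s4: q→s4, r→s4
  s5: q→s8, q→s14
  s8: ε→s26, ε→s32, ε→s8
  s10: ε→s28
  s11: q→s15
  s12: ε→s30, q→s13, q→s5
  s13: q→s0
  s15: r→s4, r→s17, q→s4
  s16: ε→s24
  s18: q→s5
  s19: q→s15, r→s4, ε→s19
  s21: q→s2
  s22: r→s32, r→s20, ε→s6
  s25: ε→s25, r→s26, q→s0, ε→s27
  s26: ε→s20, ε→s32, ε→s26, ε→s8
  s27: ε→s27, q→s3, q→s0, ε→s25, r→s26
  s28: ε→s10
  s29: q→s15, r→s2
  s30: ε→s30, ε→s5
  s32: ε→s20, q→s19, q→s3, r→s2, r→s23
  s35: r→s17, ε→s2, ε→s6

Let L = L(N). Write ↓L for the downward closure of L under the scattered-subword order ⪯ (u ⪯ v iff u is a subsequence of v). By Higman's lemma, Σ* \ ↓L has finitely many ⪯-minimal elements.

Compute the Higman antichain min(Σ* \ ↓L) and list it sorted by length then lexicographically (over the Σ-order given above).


Antichain: [qqq, qqr, rqr, rrq].

|Q|=36, |F|=8, |δ|=58 (24 ε).
min D↑ (8 st, q0=0, F={7}): 0:q→1,r→2 1:q→3,r→4 2:q→5,r→6 3:q→7,r→7 4:q→3,r→6 5:q→3,r→7 6:q→7,r→6 7:q→7,r→7 [Hopcroft].
'qqq': N↓-sim [18, 11, 3, 1] end={s4} — reject; 3/3 del acc.
'qqr': N↓-sim [18, 11, 3, 2] end={s17,s4} — reject; 3/3 deletions ∈↓L.
'rqr': run [18, 15, 6, 2] end={s17,s4} ∉↓L; 3/3 single-dels accept.
'rrq': |S_i|=[18, 15, 6, 1] end={s4} — reject; 3/3 del acc.
4 minimals (antichain).


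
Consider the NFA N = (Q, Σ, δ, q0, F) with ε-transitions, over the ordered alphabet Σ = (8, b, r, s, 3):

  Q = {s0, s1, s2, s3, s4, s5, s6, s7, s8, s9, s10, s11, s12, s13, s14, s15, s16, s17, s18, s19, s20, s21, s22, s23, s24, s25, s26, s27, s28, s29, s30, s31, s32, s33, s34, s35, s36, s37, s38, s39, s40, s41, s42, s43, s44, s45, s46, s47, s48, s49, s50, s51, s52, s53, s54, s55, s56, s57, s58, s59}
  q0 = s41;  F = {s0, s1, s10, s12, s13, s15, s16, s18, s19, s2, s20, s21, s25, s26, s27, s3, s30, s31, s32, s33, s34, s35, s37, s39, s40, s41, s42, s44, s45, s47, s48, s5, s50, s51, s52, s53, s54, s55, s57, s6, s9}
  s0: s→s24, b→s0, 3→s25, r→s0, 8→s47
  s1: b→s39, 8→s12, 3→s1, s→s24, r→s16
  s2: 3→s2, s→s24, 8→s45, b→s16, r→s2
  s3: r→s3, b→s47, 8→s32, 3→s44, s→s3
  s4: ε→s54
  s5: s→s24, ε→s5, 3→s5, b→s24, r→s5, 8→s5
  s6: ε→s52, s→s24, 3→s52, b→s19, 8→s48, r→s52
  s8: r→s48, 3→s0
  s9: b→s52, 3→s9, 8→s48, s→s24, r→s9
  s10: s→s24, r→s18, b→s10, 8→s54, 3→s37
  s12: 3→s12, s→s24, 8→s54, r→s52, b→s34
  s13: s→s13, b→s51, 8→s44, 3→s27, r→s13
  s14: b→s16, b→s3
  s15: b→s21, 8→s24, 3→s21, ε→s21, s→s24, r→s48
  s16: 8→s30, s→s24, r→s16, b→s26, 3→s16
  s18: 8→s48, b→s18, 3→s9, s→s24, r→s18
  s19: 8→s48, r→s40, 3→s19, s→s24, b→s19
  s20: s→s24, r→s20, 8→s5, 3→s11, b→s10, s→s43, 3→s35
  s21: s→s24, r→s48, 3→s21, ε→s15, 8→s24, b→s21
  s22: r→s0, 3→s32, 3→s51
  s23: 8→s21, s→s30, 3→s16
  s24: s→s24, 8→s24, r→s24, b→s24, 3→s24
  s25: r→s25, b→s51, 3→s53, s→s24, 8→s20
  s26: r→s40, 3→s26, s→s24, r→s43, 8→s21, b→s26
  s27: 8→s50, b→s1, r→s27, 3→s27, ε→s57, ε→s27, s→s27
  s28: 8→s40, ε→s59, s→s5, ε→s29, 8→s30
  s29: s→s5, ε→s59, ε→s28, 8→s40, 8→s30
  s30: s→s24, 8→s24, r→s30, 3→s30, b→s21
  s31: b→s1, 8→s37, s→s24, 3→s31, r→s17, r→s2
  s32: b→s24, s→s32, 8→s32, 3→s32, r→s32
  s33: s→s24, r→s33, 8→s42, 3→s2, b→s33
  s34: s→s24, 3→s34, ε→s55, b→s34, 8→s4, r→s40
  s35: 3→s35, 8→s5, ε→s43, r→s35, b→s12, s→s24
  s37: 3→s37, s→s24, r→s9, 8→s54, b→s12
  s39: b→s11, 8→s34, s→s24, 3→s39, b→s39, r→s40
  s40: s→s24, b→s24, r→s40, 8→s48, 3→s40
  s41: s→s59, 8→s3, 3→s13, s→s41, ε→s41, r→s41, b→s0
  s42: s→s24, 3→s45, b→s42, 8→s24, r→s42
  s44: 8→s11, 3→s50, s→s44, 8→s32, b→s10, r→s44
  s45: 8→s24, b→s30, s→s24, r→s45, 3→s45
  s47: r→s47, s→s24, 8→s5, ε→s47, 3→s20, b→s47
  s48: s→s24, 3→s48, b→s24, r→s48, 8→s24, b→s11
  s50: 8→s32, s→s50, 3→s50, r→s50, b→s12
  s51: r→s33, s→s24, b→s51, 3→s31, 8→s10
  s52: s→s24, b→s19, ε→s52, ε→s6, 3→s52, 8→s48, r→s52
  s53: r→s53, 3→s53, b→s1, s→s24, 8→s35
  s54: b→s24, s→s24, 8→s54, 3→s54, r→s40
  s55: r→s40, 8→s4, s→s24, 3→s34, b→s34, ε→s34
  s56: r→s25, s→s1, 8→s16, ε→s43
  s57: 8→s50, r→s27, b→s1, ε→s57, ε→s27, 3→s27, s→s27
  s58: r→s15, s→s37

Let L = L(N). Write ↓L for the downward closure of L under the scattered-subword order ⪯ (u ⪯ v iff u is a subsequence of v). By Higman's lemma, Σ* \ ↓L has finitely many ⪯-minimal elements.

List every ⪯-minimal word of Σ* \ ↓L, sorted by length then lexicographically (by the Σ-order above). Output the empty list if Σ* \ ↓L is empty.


Antichain: [bs, 88b, 3br88, 33bbrb].

|Q|=60, |F|=41, |δ|=260 (21 ε).
min D↑ (38 st, q0=0, F={7}): 0:8→1,b→2,r→0,s→0,3→3 1:8→4,b→5,r→1,s→1,3→6 2:8→5,b→2,r→2,s→7,3→8 3:8→6,b→9,r→3,s→3,3→10 4:8→4,b→7,r→4,s→4,3→4 5:8→11,b→5,r→5,s→7,3→12 6:8→4,b→13,r→6,s→6,3→14 7:8→7,b→7,r→7,s→7,3→7 8:8→12,b→9,r→8,s→7,3→15 9:8→13,b→9,r→16,s→7,3→17 10:8→14,b→18,r→10,s→10,3→10 11:8→11,b→7,r→11,s→7,3→11 12:8→11,b→13,r→12,s→7,3→19 13:8→20,b→13,r→21,s→7,3→22 14:8→4,b→23,r→14,s→14,3→14 15:8→19,b→18,r→15,s→7,3→15 16:8→24,b→16,r→16,s→7,3→25 17:8→22,b→18,r→25,s→7,3→17 18:8→23,b→26,r→27,s→7,3→18 19:8→11,b→23,r→19,s→7,3→19 20:8→20,b→7,r→28,s→7,3→20 21:8→29,b→21,r→21,s→7,3→30 22:8→20,b→23,r→30,s→7,3→22 23:8→20,b→31,r→32,s→7,3→23 24:8→7,b→24,r→24,s→7,3→33 25:8→33,b→27,r→25,s→7,3→25 26:8→31,b→26,r→28,s→7,3→26 27:8→34,b→35,r→27,s→7,3→27 28:8→29,b→7,r→28,s→7,3→28 29:8→7,b→7,r→29,s→7,3→29 30:8→29,b→32,r→30,s→7,3→30 31:8→20,b→31,r→28,s→7,3→31 32:8→29,b→36,r→32,s→7,3→32 33:8→7,b→34,r→33,s→7,3→33 34:8→7,b→37,r→34,s→7,3→34 35:8→37,b→35,r→28,s→7,3→35 36:8→29,b→36,r→28,s→7,3→36 37:8→7,b→37,r→29,s→7,3→37 [Hopcroft].
'bs': N↓-sim [47, 38, 2] end={s24,s43} rej; 2/2 del acc.
'88b': run [47, 30, 8, 2] end={s11,s24} ∉↓L; 3/3 del acc.
'3br88': N↓-sim [47, 42, 31, 20, 8, 1] end={s24} rej; 5/5 single-dels accept.
'33bbrb': N↓-sim [47, 42, 33, 20, 14, 5, 2] end={s11,s24} — reject; 6/6 single-dels accept.
4 words, ⪯-incomp.


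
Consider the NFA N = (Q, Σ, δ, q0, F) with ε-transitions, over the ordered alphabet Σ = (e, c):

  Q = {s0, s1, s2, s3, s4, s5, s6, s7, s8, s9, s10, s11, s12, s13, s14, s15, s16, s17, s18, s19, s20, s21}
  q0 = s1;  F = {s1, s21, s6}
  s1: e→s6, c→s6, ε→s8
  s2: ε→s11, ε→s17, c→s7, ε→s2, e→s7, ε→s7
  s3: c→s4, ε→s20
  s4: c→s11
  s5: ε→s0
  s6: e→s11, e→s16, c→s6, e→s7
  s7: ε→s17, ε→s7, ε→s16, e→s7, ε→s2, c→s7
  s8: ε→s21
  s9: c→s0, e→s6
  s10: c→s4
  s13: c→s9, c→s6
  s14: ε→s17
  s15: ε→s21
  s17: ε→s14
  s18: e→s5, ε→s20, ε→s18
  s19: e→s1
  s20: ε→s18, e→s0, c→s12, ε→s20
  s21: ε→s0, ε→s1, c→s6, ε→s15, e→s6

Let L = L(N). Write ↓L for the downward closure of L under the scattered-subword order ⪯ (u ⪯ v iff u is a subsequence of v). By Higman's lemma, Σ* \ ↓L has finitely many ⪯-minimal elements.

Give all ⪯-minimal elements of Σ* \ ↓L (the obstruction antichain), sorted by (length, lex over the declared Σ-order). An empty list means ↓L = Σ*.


|Q|=22, |F|=3, |δ|=45 (22 ε).
min D↑ (3 st, q0=0, F={2}): 0:e→1,c→1 1:e→2,c→1 2:e→2,c→2 (ε-aug+det+¬).
'ee': run [12, 7, 6] end={s11,s14,s16,s17,s2,s7} ∉↓L; 2/2 deletions ∈↓L.
'ce': N↓-sim [12, 7, 6] end={s11,s14,s16,s17,s2,s7} ∉↓L; 2/2 deletions ∈↓L.
2 minimals (antichain).

Antichain: [ee, ce].


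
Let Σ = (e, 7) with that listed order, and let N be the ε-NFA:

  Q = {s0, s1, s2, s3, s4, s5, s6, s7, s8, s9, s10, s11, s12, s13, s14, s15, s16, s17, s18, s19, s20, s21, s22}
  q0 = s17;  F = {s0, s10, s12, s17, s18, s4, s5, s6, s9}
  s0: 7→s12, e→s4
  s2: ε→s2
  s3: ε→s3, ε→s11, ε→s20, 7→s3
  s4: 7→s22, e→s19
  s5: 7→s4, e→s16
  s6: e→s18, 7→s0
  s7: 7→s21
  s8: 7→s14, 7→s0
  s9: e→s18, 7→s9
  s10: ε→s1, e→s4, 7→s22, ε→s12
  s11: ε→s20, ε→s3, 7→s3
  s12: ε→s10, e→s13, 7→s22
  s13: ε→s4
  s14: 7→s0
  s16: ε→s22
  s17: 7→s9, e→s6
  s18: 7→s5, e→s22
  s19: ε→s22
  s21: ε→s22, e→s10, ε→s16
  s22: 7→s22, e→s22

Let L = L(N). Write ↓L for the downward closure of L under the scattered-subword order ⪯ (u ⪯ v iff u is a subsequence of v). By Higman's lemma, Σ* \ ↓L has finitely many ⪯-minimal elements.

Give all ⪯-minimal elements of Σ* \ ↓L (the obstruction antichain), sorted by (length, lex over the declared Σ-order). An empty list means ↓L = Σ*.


min(Σ*\↓L) = [eee, 7ee, e7e7, e777].

|Q|=23, |F|=9, |δ|=41 (14 ε).
min D↑ (9 st, q0=0, F={5}): 0:e→1,7→2 1:e→3,7→4 2:e→3,7→2 3:e→5,7→6 4:e→7,7→8 5:e→5,7→5 6:e→5,7→7 7:e→5,7→5 8:e→7,7→5.
'eee': N↓-sim [14, 12, 7, 3] end={s16,s19,s22} ∉↓L; 3/3 single-dels accept.
'7ee': N↓-sim [14, 12, 7, 3] end={s16,s19,s22} — reject; 3/3 del acc.
'e7e7': run [14, 12, 10, 5, 1] end={s22} — reject; 4/4 deletions ∈↓L.
'e777': run [14, 12, 10, 7, 1] end={s22} ∉↓L; 4/4 del acc.
4 obstructions.


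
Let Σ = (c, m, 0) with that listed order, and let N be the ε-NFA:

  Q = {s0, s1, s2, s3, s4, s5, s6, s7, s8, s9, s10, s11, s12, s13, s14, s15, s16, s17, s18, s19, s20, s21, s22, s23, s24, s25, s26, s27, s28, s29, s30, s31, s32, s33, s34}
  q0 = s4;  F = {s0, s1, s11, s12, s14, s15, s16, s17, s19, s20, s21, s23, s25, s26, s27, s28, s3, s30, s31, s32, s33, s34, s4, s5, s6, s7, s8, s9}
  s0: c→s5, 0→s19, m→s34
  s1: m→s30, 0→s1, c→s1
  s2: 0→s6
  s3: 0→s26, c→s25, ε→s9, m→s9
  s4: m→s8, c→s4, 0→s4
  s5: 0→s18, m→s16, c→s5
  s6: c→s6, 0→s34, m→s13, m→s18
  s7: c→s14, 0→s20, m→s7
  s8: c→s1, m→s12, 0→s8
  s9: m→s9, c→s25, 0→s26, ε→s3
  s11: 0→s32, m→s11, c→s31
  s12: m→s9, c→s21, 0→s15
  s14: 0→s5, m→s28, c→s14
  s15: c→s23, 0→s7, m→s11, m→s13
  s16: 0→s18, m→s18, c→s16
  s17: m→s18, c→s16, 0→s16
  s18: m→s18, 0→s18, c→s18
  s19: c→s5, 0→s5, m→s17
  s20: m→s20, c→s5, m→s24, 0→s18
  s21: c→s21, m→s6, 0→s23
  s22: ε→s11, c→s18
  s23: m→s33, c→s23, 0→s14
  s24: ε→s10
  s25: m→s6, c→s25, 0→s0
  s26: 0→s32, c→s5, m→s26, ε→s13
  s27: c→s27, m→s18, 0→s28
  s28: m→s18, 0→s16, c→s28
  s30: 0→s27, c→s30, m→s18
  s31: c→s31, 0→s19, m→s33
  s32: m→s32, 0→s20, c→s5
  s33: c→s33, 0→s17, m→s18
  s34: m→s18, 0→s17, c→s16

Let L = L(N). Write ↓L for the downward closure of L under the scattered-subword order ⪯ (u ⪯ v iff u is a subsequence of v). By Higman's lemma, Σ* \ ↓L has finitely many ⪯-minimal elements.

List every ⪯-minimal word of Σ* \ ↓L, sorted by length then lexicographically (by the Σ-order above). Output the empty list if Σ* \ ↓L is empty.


A = [mcmm, mmm0c0, mm0000].

|Q|=35, |F|=28, |δ|=97 (5 ε).
min D↑ (28 st, q0=0, F={8}): 0:c→0,m→1,0→0 1:c→2,m→3,0→1 2:c→2,m→4,0→2 3:c→5,m→6,0→7 4:c→4,m→8,0→9 5:c→5,m→10,0→11 6:c→12,m→6,0→13 7:c→11,m→14,0→15 8:c→8,m→8,0→8 9:c→9,m→8,0→16 10:c→10,m→8,0→17 11:c→11,m→18,0→19 12:c→12,m→10,0→20 13:c→21,m→13,0→22 14:c→23,m→14,0→22 15:c→19,m→15,0→24 16:c→16,m→8,0→25 17:c→25,m→8,0→26 18:c→18,m→8,0→26 19:c→19,m→16,0→21 20:c→21,m→17,0→27 21:c→21,m→25,0→8 22:c→21,m→22,0→24 23:c→23,m→18,0→27 24:c→21,m→24,0→8 25:c→25,m→8,0→8 26:c→25,m→8,0→25 27:c→21,m→26,0→21.
'mcmm': |S_i|=[32, 31, 19, 10, 2] end={s13,s18} ∉↓L; 4/4 single-dels accept.
'mmm0c0': run [32, 31, 29, 23, 13, 3, 1] end={s18} ∉↓L; 6/6 del acc.
'mm0000': |S_i|=[32, 31, 29, 22, 12, 6, 1] end={s18} ∉↓L; 6/6 single-dels accept.
3 minimals (antichain).
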